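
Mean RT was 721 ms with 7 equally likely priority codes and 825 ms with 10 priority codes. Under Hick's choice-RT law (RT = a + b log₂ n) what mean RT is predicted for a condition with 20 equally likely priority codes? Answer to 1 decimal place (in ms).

1027.1 ms

With log₂ n on the abscissa the relation is linear; from the two conditions:
  b = (825 − 721) / (log₂ 10 − log₂ 7) = 104 / (3.3219 − 2.8074) = 202.109 ms/bit
  a = 721 − 202.109 × 2.8074 = 153.608 ms
Then RT(20) = 153.608 + 202.109 × log₂ 20 = 153.608 + 202.109 × 4.3219 ≈ 1027.109 ms.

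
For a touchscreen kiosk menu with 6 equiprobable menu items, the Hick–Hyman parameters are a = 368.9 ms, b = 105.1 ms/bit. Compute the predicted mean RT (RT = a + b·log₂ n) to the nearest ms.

log₂(6) = 2.5850 bits, so RT = 368.9 + 105.1 × 2.5850 ≈ 640.580 ms.

641 ms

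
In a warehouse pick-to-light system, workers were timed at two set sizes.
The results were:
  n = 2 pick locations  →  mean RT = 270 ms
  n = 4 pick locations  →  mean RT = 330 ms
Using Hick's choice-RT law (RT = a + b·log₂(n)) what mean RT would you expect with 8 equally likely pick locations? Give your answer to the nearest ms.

Solve the two-equation system in a and b:
  b = (330 − 270) / (log₂ 4 − log₂ 2) = 60 / (2 − 1) = 60 ms/bit
  a = 270 − 60 × 1 = 210 ms
Then RT(8) = 210 + 60 × log₂ 8 = 210 + 60 × 3 ≈ 390.000 ms.

390 ms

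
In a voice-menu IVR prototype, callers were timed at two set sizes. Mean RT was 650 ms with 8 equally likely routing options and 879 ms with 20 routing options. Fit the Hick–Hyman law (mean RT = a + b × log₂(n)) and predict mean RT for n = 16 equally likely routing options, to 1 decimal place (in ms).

Fit slope and intercept:
  b = (879 − 650) / (log₂ 20 − log₂ 8) = 229 / (4.3219 − 3) = 173.232 ms/bit
  a = 650 − 173.232 × 3 = 130.305 ms
Then RT(16) = 130.305 + 173.232 × log₂ 16 = 130.305 + 173.232 × 4 ≈ 823.232 ms.

823.2 ms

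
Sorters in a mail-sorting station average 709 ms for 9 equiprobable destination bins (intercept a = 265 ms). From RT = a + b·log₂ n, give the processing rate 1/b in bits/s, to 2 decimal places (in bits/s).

b = (709 − 265)/log₂ 9 = 444/3.1699 = 140.066 ms per bit = 0.14007 s/bit; the reciprocal is 7.139 bits/s.

7.14 bits/s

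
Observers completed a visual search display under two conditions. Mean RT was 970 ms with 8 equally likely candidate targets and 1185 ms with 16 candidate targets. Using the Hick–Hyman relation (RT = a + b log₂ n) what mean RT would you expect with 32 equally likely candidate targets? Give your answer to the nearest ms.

With log₂ n on the abscissa the relation is linear; from the two conditions:
  b = (1185 − 970) / (log₂ 16 − log₂ 8) = 215 / (4 − 3) = 215 ms/bit
  a = 970 − 215 × 3 = 325 ms
Then RT(32) = 325 + 215 × log₂ 32 = 325 + 215 × 5 ≈ 1400.000 ms.

1400 ms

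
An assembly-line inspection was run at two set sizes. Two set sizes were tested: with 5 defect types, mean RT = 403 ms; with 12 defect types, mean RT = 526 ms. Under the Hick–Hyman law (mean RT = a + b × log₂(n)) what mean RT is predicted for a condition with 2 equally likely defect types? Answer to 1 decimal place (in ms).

Fit slope and intercept:
  b = (526 − 403) / (log₂ 12 − log₂ 5) = 123 / (3.5850 − 2.3219) = 97.385 ms/bit
  a = 403 − 97.385 × 2.3219 = 176.880 ms
Then RT(2) = 176.880 + 97.385 × log₂ 2 = 176.880 + 97.385 × 1 ≈ 274.265 ms.

274.3 ms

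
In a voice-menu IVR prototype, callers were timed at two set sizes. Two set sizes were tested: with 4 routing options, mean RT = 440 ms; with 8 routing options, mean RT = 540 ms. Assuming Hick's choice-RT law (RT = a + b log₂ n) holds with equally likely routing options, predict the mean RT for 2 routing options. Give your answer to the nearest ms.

340 ms

RT is linear in log₂ n, so two points fix the line:
  b = (540 − 440) / (log₂ 8 − log₂ 4) = 100 / (3 − 2) = 100 ms/bit
  a = 440 − 100 × 2 = 240 ms
Then RT(2) = 240 + 100 × log₂ 2 = 240 + 100 × 1 ≈ 340.000 ms.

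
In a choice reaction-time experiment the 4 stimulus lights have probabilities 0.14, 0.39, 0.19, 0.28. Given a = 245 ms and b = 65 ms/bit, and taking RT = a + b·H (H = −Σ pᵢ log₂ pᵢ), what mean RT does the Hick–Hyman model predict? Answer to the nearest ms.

H = 0.14·log₂(1/0.14) + 0.39·log₂(1/0.39) + 0.19·log₂(1/0.19) + 0.28·log₂(1/0.28) = 1.8964 bits.
RT = 245 + 65 × 1.8964 = 368.26 ms.

368 ms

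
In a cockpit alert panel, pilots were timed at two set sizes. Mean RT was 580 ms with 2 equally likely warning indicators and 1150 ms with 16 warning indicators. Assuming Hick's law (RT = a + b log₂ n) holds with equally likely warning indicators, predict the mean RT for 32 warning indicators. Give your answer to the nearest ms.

With log₂ n on the abscissa the relation is linear; from the two conditions:
  b = (1150 − 580) / (log₂ 16 − log₂ 2) = 570 / (4 − 1) = 190 ms/bit
  a = 580 − 190 × 1 = 390 ms
Then RT(32) = 390 + 190 × log₂ 32 = 390 + 190 × 5 ≈ 1340.000 ms.

1340 ms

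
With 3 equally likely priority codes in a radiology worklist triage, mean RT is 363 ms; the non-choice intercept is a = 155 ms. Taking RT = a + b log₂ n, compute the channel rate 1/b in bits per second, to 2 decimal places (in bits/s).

b = (363 − 155)/log₂ 3 = 208/1.5850 = 131.233 ms per bit = 0.13123 s/bit; the reciprocal is 7.620 bits/s.

7.62 bits/s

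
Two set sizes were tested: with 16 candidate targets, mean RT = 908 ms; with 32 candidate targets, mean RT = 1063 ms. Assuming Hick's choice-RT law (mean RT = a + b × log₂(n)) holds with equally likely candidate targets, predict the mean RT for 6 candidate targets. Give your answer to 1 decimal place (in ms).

688.7 ms

Solve the two-equation system in a and b:
  b = (1063 − 908) / (log₂ 32 − log₂ 16) = 155 / (5 − 4) = 155.000 ms/bit
  a = 908 − 155.000 × 4 = 288.000 ms
Then RT(6) = 288.000 + 155.000 × log₂ 6 = 288.000 + 155.000 × 2.5850 ≈ 688.669 ms.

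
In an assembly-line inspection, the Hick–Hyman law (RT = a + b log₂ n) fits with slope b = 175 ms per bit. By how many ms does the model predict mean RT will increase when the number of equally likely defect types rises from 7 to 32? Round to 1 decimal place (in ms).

383.7 ms

The intercept a cancels: ΔRT = b·(log₂ n₂ − log₂ n₁) = b·log₂(n₂/n₁).
log₂(32) − log₂(7) = 5 − 2.8074 = 2.1926.
ΔRT = 175 × 2.1926 = 383.713 ms.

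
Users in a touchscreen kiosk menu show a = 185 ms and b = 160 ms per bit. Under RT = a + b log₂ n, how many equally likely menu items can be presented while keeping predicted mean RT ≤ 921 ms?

Set 185 + 160·log₂ n ≤ 921 → log₂ n ≤ (921 − 185)/160 = 4.6000.
So n ≤ 2^4.6000 = 24.251; the largest integer n is 24.

24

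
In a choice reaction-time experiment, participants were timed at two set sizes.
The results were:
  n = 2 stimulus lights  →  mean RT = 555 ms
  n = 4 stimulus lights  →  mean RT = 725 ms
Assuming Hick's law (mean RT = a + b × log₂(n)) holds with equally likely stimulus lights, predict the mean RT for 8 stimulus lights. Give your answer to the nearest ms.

RT is linear in log₂ n, so two points fix the line:
  b = (725 − 555) / (log₂ 4 − log₂ 2) = 170 / (2 − 1) = 170 ms/bit
  a = 555 − 170 × 1 = 385 ms
Then RT(8) = 385 + 170 × log₂ 8 = 385 + 170 × 3 ≈ 895.000 ms.

895 ms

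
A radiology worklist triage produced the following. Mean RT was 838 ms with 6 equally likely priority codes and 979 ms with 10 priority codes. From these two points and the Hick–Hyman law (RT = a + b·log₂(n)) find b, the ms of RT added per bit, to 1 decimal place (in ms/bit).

The slope on a log₂ axis is (979 − 838) / (3.3219 − 2.5850) = 191.325 ms/bit.

191.3 ms/bit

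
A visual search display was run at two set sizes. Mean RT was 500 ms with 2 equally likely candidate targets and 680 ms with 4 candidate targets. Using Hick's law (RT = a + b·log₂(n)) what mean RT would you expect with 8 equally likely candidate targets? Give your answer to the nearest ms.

860 ms

With log₂ n on the abscissa the relation is linear; from the two conditions:
  b = (680 − 500) / (log₂ 4 − log₂ 2) = 180 / (2 − 1) = 180 ms/bit
  a = 500 − 180 × 1 = 320 ms
Then RT(8) = 320 + 180 × log₂ 8 = 320 + 180 × 3 ≈ 860.000 ms.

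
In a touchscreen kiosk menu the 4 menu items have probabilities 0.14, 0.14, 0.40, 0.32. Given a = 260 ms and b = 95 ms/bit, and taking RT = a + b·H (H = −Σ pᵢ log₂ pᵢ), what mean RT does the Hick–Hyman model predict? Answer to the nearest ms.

436 ms

Entropy contributions −pᵢ log₂ pᵢ: 0.3971, 0.3971, 0.5288, 0.5260; sum H = 1.8490 bits.
RT = a + bH = 260 + 95·1.8490 = 435.66 ms.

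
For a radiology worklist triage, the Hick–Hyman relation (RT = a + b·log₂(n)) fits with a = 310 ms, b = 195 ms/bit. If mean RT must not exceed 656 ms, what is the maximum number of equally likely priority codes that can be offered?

Information budget: (656 − 310)/195 = 1.7744 bits, so n ≤ 2^1.7744 = 3.421 → at most 3.

3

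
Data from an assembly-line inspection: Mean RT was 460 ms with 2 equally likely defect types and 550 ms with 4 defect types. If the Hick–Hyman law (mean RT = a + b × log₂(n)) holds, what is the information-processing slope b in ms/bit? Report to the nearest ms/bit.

90 ms/bit

The slope on a log₂ axis is (550 − 460) / (2 − 1) = 90 ms/bit.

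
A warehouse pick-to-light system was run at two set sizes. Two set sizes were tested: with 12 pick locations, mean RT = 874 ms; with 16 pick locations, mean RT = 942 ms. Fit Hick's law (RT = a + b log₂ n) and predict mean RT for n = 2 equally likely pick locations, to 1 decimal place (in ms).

Fit slope and intercept:
  b = (942 − 874) / (log₂ 16 − log₂ 12) = 68 / (4 − 3.5850) = 163.841 ms/bit
  a = 874 − 163.841 × 3.5850 = 286.638 ms
Then RT(2) = 286.638 + 163.841 × log₂ 2 = 286.638 + 163.841 × 1 ≈ 450.478 ms.

450.5 ms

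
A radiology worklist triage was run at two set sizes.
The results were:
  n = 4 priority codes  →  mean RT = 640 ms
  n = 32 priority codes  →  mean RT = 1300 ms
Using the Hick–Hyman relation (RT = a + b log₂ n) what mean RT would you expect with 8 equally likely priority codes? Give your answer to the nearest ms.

860 ms

RT is linear in log₂ n, so two points fix the line:
  b = (1300 − 640) / (log₂ 32 − log₂ 4) = 660 / (5 − 2) = 220 ms/bit
  a = 640 − 220 × 2 = 200 ms
Then RT(8) = 200 + 220 × log₂ 8 = 200 + 220 × 3 ≈ 860.000 ms.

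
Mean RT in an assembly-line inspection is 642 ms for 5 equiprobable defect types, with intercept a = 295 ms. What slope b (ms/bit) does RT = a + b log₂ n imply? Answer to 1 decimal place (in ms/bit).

149.4 ms/bit

log₂(5) = 2.3219 bits.
b = (RT − a)/log₂ n = (642 − 295) / 2.3219 = 149.445 ms/bit.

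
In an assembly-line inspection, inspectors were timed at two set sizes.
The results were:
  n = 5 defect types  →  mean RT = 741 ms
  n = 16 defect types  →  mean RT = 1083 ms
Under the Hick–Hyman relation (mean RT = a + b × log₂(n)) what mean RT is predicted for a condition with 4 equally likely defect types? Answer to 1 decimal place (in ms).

675.4 ms

Fit slope and intercept:
  b = (1083 − 741) / (log₂ 16 − log₂ 5) = 342 / (4 − 2.3219) = 203.805 ms/bit
  a = 741 − 203.805 × 2.3219 = 267.779 ms
Then RT(4) = 267.779 + 203.805 × log₂ 4 = 267.779 + 203.805 × 2 ≈ 675.389 ms.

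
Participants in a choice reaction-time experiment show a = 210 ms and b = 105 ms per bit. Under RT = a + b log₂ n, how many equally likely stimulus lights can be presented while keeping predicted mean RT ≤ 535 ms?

Set 210 + 105·log₂ n ≤ 535 → log₂ n ≤ (535 − 210)/105 = 3.0952.
So n ≤ 2^3.0952 = 8.546; the largest integer n is 8.

8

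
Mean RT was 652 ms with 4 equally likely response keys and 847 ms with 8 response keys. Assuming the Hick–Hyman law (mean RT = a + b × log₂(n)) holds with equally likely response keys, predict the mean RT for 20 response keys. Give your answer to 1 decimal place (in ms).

With log₂ n on the abscissa the relation is linear; from the two conditions:
  b = (847 − 652) / (log₂ 8 − log₂ 4) = 195 / (3 − 2) = 195.000 ms/bit
  a = 652 − 195.000 × 2 = 262.000 ms
Then RT(20) = 262.000 + 195.000 × log₂ 20 = 262.000 + 195.000 × 4.3219 ≈ 1104.776 ms.

1104.8 ms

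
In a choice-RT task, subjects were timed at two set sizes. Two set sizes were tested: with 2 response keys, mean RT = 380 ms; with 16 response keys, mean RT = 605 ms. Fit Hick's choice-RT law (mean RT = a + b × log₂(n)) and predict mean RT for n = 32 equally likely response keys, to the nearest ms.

Solve the two-equation system in a and b:
  b = (605 − 380) / (log₂ 16 − log₂ 2) = 225 / (4 − 1) = 75 ms/bit
  a = 380 − 75 × 1 = 305 ms
Then RT(32) = 305 + 75 × log₂ 32 = 305 + 75 × 5 ≈ 680.000 ms.

680 ms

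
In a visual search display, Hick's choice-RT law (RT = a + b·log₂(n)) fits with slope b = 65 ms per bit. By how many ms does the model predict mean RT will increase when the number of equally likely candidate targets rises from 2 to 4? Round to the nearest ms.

65 ms

The intercept a cancels: ΔRT = b·(log₂ n₂ − log₂ n₁) = b·log₂(n₂/n₁).
log₂(4) − log₂(2) = log₂(4/2) = log₂(2) = 1.
ΔRT = 65 × 1.0000 = 65.000 ms.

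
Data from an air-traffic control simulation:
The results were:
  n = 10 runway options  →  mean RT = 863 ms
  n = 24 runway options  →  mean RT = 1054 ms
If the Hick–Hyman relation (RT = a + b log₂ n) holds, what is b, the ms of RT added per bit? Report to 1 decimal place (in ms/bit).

Slope: b = (1054 − 863) / (log₂ 24 − log₂ 10) = 191/1.2630 = 151.223 ms/bit.

151.2 ms/bit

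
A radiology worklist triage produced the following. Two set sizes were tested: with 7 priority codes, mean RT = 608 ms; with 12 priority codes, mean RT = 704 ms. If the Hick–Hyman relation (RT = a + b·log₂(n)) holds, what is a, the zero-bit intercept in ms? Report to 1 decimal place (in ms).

261.4 ms

b = (RT₂ − RT₁)/(log₂ n₂ − log₂ n₁) = (704 − 608)/(3.5850 − 2.8074) = 123.456 ms/bit.
a = RT₁ − b·log₂ n₁ = 608 − 123.456 × 2.8074 = 261.416 ms.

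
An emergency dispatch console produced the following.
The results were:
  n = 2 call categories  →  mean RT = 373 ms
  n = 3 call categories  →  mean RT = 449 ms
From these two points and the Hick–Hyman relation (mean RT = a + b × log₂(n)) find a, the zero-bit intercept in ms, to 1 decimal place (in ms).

Slope: b = (449 − 373) / (log₂ 3 − log₂ 2) = 76/0.5850 = 129.923 ms/bit.
Intercept: a = 373 − 129.923·log₂(2) = 243.077 ms.

243.1 ms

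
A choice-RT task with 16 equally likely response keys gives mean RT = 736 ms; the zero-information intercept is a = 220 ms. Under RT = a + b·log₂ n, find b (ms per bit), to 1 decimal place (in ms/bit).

b = (736 − 220) / log₂(16) = 516 / 4 = 129.000 ms/bit.

129.0 ms/bit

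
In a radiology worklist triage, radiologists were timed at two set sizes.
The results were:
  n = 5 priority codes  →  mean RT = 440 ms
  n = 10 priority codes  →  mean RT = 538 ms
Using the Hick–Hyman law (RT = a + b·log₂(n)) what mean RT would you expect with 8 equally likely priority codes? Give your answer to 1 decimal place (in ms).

Fit slope and intercept:
  b = (538 − 440) / (log₂ 10 − log₂ 5) = 98 / (3.3219 − 2.3219) = 98.000 ms/bit
  a = 440 − 98.000 × 2.3219 = 212.451 ms
Then RT(8) = 212.451 + 98.000 × log₂ 8 = 212.451 + 98.000 × 3 ≈ 506.451 ms.

506.5 ms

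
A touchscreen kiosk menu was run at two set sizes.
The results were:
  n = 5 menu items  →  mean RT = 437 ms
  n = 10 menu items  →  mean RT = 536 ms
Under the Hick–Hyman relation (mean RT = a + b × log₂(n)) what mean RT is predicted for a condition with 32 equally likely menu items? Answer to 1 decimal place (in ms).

702.1 ms

RT is linear in log₂ n, so two points fix the line:
  b = (536 − 437) / (log₂ 10 − log₂ 5) = 99 / (3.3219 − 2.3219) = 99.000 ms/bit
  a = 437 − 99.000 × 2.3219 = 207.129 ms
Then RT(32) = 207.129 + 99.000 × log₂ 32 = 207.129 + 99.000 × 5 ≈ 702.129 ms.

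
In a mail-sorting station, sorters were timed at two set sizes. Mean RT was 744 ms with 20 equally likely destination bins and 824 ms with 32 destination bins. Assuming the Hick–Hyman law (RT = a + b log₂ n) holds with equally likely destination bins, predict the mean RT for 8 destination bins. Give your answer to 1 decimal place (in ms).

RT is linear in log₂ n, so two points fix the line:
  b = (824 − 744) / (log₂ 32 − log₂ 20) = 80 / (5 − 4.3219) = 117.982 ms/bit
  a = 744 − 117.982 × 4.3219 = 234.092 ms
Then RT(8) = 234.092 + 117.982 × log₂ 8 = 234.092 + 117.982 × 3 ≈ 588.037 ms.

588.0 ms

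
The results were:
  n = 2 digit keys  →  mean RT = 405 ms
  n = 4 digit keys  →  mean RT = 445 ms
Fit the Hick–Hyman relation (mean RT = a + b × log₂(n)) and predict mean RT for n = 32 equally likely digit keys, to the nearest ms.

With log₂ n on the abscissa the relation is linear; from the two conditions:
  b = (445 − 405) / (log₂ 4 − log₂ 2) = 40 / (2 − 1) = 40 ms/bit
  a = 405 − 40 × 1 = 365 ms
Then RT(32) = 365 + 40 × log₂ 32 = 365 + 40 × 5 ≈ 565.000 ms.

565 ms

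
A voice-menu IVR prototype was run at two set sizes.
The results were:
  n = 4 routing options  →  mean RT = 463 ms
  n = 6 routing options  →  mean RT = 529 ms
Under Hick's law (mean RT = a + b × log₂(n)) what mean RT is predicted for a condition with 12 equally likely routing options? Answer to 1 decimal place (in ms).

641.8 ms

Solve the two-equation system in a and b:
  b = (529 − 463) / (log₂ 6 − log₂ 4) = 66 / (2.5850 − 2) = 112.828 ms/bit
  a = 463 − 112.828 × 2 = 237.345 ms
Then RT(12) = 237.345 + 112.828 × log₂ 12 = 237.345 + 112.828 × 3.5850 ≈ 641.828 ms.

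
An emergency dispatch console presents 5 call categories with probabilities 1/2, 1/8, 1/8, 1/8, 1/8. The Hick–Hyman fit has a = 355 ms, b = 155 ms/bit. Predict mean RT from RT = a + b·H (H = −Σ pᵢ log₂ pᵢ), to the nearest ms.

665 ms

Each term −pᵢ log₂ pᵢ: 0.5·1 + 0.125·3 + 0.125·3 + 0.125·3 + 0.125·3; summed, H = 2.000 bits.
Mean RT = a + bH = 355 + 155·2.000 = 665.00 ms.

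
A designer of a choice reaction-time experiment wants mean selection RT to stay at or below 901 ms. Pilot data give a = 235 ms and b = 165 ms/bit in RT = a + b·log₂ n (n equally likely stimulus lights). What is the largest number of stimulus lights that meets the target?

16

Set 235 + 165·log₂ n ≤ 901 → log₂ n ≤ (901 − 235)/165 = 4.0364.
So n ≤ 2^4.0364 = 16.408; the largest integer n is 16.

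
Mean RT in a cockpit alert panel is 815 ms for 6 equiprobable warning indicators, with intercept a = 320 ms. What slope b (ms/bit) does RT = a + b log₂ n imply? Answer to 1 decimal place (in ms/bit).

191.5 ms/bit

log₂(6) = 2.5850 bits.
b = (RT − a)/log₂ n = (815 − 320) / 2.5850 = 191.492 ms/bit.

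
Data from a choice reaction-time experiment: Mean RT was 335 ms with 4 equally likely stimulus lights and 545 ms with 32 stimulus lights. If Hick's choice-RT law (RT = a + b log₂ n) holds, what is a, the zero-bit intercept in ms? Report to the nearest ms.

The slope on a log₂ axis is (545 − 335) / (5 − 2) = 70 ms/bit.
a = RT₁ − b·log₂ n₁ = 335 − 70 × 2 = 195.000 ms.

195 ms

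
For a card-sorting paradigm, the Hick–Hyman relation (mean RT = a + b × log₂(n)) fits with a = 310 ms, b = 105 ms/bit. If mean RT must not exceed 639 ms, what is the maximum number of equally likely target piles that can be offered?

8

Information budget: (639 − 310)/105 = 3.1333 bits, so n ≤ 2^3.1333 = 8.775 → at most 8.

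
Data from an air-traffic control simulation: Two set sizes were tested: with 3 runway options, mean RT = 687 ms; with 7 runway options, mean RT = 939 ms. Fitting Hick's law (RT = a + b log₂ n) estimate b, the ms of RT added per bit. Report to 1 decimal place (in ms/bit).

b = (RT₂ − RT₁)/(log₂ n₂ − log₂ n₁) = (939 − 687)/(2.8074 − 1.5850) = 206.153 ms/bit.

206.2 ms/bit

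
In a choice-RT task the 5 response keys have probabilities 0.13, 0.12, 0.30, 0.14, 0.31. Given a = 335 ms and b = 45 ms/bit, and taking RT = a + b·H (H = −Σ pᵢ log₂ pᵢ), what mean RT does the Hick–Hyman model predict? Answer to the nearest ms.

434 ms

H = 0.13·log₂(1/0.13) + 0.12·log₂(1/0.12) + 0.30·log₂(1/0.30) + 0.14·log₂(1/0.14) + 0.31·log₂(1/0.31) = 2.1917 bits.
RT = 335 + 45 × 2.1917 = 433.63 ms.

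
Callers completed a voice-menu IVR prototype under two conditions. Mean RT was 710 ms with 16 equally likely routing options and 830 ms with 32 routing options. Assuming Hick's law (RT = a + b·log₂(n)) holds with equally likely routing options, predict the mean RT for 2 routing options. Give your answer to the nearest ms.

350 ms

RT is linear in log₂ n, so two points fix the line:
  b = (830 − 710) / (log₂ 32 − log₂ 16) = 120 / (5 − 4) = 120 ms/bit
  a = 710 − 120 × 4 = 230 ms
Then RT(2) = 230 + 120 × log₂ 2 = 230 + 120 × 1 ≈ 350.000 ms.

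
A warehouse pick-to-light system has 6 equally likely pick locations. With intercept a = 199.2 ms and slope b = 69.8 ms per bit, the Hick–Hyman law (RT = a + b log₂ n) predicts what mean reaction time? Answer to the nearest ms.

380 ms

log₂(6) = 2.5850 bits, so RT = 199.2 + 69.8 × 2.5850 ≈ 379.630 ms.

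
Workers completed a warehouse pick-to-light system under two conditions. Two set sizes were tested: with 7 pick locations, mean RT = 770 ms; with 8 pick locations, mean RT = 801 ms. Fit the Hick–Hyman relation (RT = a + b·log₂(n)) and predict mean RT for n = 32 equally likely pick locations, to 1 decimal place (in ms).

1122.8 ms

With log₂ n on the abscissa the relation is linear; from the two conditions:
  b = (801 − 770) / (log₂ 8 − log₂ 7) = 31 / (3 − 2.8074) = 160.918 ms/bit
  a = 770 − 160.918 × 2.8074 = 318.247 ms
Then RT(32) = 318.247 + 160.918 × log₂ 32 = 318.247 + 160.918 × 5 ≈ 1122.835 ms.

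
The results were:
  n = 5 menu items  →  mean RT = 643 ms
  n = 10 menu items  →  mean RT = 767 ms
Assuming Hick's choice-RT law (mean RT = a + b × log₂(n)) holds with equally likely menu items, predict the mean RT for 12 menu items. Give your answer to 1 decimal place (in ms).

With log₂ n on the abscissa the relation is linear; from the two conditions:
  b = (767 − 643) / (log₂ 10 − log₂ 5) = 124 / (3.3219 − 2.3219) = 124.000 ms/bit
  a = 643 − 124.000 × 2.3219 = 355.081 ms
Then RT(12) = 355.081 + 124.000 × log₂ 12 = 355.081 + 124.000 × 3.5850 ≈ 799.616 ms.

799.6 ms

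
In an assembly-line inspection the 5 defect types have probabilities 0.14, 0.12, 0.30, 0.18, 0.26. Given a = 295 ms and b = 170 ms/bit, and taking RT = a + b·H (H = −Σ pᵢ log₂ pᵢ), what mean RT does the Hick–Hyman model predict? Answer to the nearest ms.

675 ms

Entropy contributions −pᵢ log₂ pᵢ: 0.3971, 0.3671, 0.5211, 0.4453, 0.5053; sum H = 2.2359 bits.
RT = a + bH = 295 + 170·2.2359 = 675.10 ms.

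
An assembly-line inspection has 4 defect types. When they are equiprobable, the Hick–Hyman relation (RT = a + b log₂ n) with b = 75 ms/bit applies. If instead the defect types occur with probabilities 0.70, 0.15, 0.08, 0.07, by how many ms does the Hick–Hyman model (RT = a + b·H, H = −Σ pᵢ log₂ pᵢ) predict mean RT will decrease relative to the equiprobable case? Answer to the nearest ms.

The RT saving is b·ΔH. Equiprobable H₀ = log₂(4) = 2.0000 bits; with the given probabilities H = 1.3308 bits.
b·(H₀ − H) = 75 × (2.0000 − 1.3308) = 50.19 ms.

50 ms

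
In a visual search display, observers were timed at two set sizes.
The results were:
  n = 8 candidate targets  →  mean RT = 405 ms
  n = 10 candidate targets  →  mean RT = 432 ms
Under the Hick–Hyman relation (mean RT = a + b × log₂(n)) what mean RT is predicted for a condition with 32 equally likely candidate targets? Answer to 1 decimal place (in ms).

Solve the two-equation system in a and b:
  b = (432 − 405) / (log₂ 10 − log₂ 8) = 27 / (3.3219 − 3) = 83.870 ms/bit
  a = 405 − 83.870 × 3 = 153.391 ms
Then RT(32) = 153.391 + 83.870 × log₂ 32 = 153.391 + 83.870 × 5 ≈ 572.739 ms.

572.7 ms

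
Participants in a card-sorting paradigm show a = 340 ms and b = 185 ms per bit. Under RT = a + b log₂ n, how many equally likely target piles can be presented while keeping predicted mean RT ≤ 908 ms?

Set 340 + 185·log₂ n ≤ 908 → log₂ n ≤ (908 − 340)/185 = 3.0703.
So n ≤ 2^3.0703 = 8.399; the largest integer n is 8.

8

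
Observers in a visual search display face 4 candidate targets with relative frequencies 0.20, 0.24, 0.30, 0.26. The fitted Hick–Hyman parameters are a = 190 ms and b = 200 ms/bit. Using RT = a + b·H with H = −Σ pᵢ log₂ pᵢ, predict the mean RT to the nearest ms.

587 ms

H = 0.20·log₂(1/0.20) + 0.24·log₂(1/0.24) + 0.30·log₂(1/0.30) + 0.26·log₂(1/0.26) = 1.9849 bits.
RT = 190 + 200 × 1.9849 = 586.98 ms.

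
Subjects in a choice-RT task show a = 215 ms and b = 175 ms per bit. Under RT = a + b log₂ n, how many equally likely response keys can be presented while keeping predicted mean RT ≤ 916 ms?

Information budget: (916 − 215)/175 = 4.0057 bits, so n ≤ 2^4.0057 = 16.063 → at most 16.

16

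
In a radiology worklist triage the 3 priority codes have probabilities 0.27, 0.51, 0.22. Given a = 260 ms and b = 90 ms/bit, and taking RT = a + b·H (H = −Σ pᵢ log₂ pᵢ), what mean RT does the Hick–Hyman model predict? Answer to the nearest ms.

394 ms

Entropy contributions −pᵢ log₂ pᵢ: 0.5100, 0.4954, 0.4806; sum H = 1.4860 bits.
RT = a + bH = 260 + 90·1.4860 = 393.74 ms.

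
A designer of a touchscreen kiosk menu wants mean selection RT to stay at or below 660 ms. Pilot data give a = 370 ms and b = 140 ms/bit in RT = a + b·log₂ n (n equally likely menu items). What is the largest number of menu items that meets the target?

Information budget: (660 − 370)/140 = 2.0714 bits, so n ≤ 2^2.0714 = 4.203 → at most 4.

4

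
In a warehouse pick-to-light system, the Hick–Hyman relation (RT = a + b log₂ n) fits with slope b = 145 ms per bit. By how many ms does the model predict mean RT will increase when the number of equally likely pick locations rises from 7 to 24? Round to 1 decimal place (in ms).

Only the slope matters, since a is common to both: ΔRT = b·log₂(n₂/n₁).
log₂(24) − log₂(7) = 4.5850 − 2.8074 = 1.7776.
ΔRT = 145 × 1.7776 = 257.753 ms.

257.8 ms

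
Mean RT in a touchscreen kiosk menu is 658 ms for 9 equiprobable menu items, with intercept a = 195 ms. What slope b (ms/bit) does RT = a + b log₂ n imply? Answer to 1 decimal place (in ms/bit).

9 alternatives carry log₂ 9 = 3.1699 bits; the choice cost is 658 − 195 = 463 ms, so b = 463/3.1699 = 146.060 ms/bit.

146.1 ms/bit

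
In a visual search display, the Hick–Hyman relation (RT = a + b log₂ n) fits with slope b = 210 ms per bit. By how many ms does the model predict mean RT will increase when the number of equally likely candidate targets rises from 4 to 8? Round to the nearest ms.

ΔRT = (a + b log₂ n₂) − (a + b log₂ n₁) = b·(log₂ n₂ − log₂ n₁).
log₂(8) − log₂(4) = log₂(8/4) = log₂(2) = 1.
ΔRT = 210 × 1.0000 = 210.000 ms.

210 ms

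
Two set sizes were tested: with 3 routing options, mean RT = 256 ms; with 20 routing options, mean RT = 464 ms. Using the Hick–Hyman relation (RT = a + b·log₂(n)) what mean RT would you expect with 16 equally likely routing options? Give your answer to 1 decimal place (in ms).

439.5 ms

With log₂ n on the abscissa the relation is linear; from the two conditions:
  b = (464 − 256) / (log₂ 20 − log₂ 3) = 208 / (4.3219 − 1.5850) = 75.997 ms/bit
  a = 256 − 75.997 × 1.5850 = 135.548 ms
Then RT(16) = 135.548 + 75.997 × log₂ 16 = 135.548 + 75.997 × 4 ≈ 439.535 ms.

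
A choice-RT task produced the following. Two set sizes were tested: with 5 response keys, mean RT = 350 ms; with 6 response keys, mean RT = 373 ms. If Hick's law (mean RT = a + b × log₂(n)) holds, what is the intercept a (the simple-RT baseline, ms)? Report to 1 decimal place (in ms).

147.0 ms

b = (RT₂ − RT₁)/(log₂ n₂ − log₂ n₁) = (373 − 350)/(2.5850 − 2.3219) = 87.441 ms/bit.
Intercept: a = 350 − 87.441·log₂(5) = 146.968 ms.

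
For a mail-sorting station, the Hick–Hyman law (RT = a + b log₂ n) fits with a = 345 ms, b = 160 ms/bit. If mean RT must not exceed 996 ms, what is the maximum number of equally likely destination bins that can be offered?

160·log₂ n ≤ 996 − 345 = 651, giving log₂ n ≤ 4.0687 and n ≤ 16.781. The largest whole number is 16.

16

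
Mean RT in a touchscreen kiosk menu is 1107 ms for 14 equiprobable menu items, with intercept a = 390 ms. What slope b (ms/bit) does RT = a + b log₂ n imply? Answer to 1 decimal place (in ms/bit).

b = (1107 − 390) / log₂(14) = 717 / 3.8074 = 188.320 ms/bit.

188.3 ms/bit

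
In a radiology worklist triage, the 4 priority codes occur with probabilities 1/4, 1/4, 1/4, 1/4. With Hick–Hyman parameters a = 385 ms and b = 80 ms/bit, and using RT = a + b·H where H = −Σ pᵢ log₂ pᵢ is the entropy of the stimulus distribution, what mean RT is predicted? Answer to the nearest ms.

Each term −pᵢ log₂ pᵢ: 0.25·2 + 0.25·2 + 0.25·2 + 0.25·2; summed, H = 2.000 bits.
Mean RT = a + bH = 385 + 80·2.000 = 545.00 ms.

545 ms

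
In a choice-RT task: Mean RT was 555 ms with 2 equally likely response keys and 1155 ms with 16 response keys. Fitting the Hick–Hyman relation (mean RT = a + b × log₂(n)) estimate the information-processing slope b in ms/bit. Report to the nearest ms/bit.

200 ms/bit

The slope on a log₂ axis is (1155 − 555) / (4 − 1) = 200 ms/bit.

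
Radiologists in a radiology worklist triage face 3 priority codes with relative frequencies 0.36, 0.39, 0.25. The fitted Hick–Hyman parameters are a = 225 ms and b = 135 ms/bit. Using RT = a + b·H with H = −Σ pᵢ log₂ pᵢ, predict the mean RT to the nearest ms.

H = 0.36·log₂(1/0.36) + 0.39·log₂(1/0.39) + 0.25·log₂(1/0.25) = 1.5604 bits.
RT = 225 + 135 × 1.5604 = 435.66 ms.

436 ms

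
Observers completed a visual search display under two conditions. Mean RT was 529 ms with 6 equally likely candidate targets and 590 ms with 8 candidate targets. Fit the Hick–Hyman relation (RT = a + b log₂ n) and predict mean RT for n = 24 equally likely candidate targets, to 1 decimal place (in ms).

With log₂ n on the abscissa the relation is linear; from the two conditions:
  b = (590 − 529) / (log₂ 8 − log₂ 6) = 61 / (3 − 2.5850) = 146.975 ms/bit
  a = 529 − 146.975 × 2.5850 = 149.076 ms
Then RT(24) = 149.076 + 146.975 × log₂ 24 = 149.076 + 146.975 × 4.5850 ≈ 822.949 ms.

822.9 ms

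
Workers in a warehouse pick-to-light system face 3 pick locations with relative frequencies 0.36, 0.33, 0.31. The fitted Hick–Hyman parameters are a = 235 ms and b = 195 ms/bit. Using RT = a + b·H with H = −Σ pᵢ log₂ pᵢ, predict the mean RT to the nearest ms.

Entropy contributions −pᵢ log₂ pᵢ: 0.5306, 0.5278, 0.5238; sum H = 1.5822 bits.
RT = a + bH = 235 + 195·1.5822 = 543.54 ms.

544 ms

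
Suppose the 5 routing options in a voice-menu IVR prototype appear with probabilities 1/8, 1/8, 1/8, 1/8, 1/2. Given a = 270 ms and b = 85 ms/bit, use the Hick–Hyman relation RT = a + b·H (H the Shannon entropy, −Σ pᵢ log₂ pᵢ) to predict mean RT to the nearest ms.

440 ms

Each term −pᵢ log₂ pᵢ: 0.125·3 + 0.125·3 + 0.125·3 + 0.125·3 + 0.5·1; summed, H = 2.000 bits.
Mean RT = a + bH = 270 + 85·2.000 = 440.00 ms.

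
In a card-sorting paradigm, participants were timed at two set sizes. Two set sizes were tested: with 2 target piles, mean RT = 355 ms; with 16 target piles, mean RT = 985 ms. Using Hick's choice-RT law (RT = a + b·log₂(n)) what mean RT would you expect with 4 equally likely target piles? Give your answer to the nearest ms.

565 ms

Fit slope and intercept:
  b = (985 − 355) / (log₂ 16 − log₂ 2) = 630 / (4 − 1) = 210 ms/bit
  a = 355 − 210 × 1 = 145 ms
Then RT(4) = 145 + 210 × log₂ 4 = 145 + 210 × 2 ≈ 565.000 ms.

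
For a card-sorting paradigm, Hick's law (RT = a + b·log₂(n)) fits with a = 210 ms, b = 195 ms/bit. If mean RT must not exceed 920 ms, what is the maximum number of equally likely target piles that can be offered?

12

Information budget: (920 − 210)/195 = 3.6410 bits, so n ≤ 2^3.6410 = 12.475 → at most 12.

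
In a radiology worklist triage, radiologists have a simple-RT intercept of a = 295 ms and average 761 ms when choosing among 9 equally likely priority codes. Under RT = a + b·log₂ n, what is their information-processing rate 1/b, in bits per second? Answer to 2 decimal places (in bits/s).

b = (761 − 295)/log₂ 9 = 466/3.1699 = 147.007 ms per bit = 0.14701 s/bit; the reciprocal is 6.802 bits/s.

6.80 bits/s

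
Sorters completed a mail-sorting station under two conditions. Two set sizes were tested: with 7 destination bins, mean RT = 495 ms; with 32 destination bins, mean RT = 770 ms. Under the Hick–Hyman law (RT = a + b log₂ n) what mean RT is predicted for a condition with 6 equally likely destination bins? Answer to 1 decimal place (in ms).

467.1 ms

With log₂ n on the abscissa the relation is linear; from the two conditions:
  b = (770 − 495) / (log₂ 32 − log₂ 7) = 275 / (5 − 2.8074) = 125.419 ms/bit
  a = 495 − 125.419 × 2.8074 = 142.904 ms
Then RT(6) = 142.904 + 125.419 × log₂ 6 = 142.904 + 125.419 × 2.5850 ≈ 467.108 ms.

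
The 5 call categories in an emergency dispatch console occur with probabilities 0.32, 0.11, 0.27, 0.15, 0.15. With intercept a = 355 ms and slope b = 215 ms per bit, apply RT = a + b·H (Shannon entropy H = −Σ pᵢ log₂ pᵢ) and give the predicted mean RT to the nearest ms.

830 ms

H = 0.32·log₂(1/0.32) + 0.11·log₂(1/0.11) + 0.27·log₂(1/0.27) + 0.15·log₂(1/0.15) + 0.15·log₂(1/0.15) = 2.2074 bits.
RT = 355 + 215 × 2.2074 = 829.60 ms.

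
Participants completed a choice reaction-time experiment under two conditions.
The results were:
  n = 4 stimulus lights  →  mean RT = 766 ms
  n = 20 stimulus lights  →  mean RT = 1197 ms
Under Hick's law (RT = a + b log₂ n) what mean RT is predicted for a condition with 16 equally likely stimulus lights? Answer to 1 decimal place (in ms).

1137.2 ms

RT is linear in log₂ n, so two points fix the line:
  b = (1197 − 766) / (log₂ 20 − log₂ 4) = 431 / (4.3219 − 2) = 185.622 ms/bit
  a = 766 − 185.622 × 2 = 394.757 ms
Then RT(16) = 394.757 + 185.622 × log₂ 16 = 394.757 + 185.622 × 4 ≈ 1137.243 ms.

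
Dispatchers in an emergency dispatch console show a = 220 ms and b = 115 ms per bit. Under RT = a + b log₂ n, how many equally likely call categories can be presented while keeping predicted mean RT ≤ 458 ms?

4

Information budget: (458 − 220)/115 = 2.0696 bits, so n ≤ 2^2.0696 = 4.198 → at most 4.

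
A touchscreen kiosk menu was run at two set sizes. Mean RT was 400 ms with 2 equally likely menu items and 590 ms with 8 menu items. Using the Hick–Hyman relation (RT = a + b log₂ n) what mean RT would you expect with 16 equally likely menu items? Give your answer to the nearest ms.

Fit slope and intercept:
  b = (590 − 400) / (log₂ 8 − log₂ 2) = 190 / (3 − 1) = 95 ms/bit
  a = 400 − 95 × 1 = 305 ms
Then RT(16) = 305 + 95 × log₂ 16 = 305 + 95 × 4 ≈ 685.000 ms.

685 ms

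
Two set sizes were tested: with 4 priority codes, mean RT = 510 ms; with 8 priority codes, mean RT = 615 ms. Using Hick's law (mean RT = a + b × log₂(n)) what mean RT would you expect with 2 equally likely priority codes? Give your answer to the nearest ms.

405 ms

Fit slope and intercept:
  b = (615 − 510) / (log₂ 8 − log₂ 4) = 105 / (3 − 2) = 105 ms/bit
  a = 510 − 105 × 2 = 300 ms
Then RT(2) = 300 + 105 × log₂ 2 = 300 + 105 × 1 ≈ 405.000 ms.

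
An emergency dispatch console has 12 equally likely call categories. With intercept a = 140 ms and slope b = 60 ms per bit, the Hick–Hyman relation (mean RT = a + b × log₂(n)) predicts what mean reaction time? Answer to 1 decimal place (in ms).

log₂(12) = 3.5850 bits, so RT = 140 + 60 × 3.5850 ≈ 355.098 ms.

355.1 ms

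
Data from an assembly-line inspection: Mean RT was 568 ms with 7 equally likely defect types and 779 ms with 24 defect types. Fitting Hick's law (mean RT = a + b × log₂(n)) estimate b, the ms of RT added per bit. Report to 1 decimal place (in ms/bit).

Slope: b = (779 − 568) / (log₂ 24 − log₂ 7) = 211/1.7776 = 118.699 ms/bit.

118.7 ms/bit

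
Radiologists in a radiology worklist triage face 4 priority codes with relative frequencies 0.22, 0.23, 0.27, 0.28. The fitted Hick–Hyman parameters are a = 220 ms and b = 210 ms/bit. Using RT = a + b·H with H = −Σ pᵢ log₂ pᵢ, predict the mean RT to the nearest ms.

638 ms

Entropy contributions −pᵢ log₂ pᵢ: 0.4806, 0.4877, 0.5100, 0.5142; sum H = 1.9925 bits.
RT = a + bH = 220 + 210·1.9925 = 638.42 ms.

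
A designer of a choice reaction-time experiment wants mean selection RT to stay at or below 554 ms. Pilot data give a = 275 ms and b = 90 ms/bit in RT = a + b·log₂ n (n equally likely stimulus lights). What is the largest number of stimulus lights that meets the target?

90·log₂ n ≤ 554 − 275 = 279, giving log₂ n ≤ 3.1000 and n ≤ 8.574. The largest whole number is 8.

8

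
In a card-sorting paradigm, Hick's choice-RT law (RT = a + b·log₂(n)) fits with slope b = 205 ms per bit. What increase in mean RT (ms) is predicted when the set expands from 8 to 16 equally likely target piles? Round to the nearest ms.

ΔRT = (a + b log₂ n₂) − (a + b log₂ n₁) = b·(log₂ n₂ − log₂ n₁).
log₂(16) − log₂(8) = log₂(16/8) = log₂(2) = 1.
ΔRT = 205 × 1.0000 = 205.000 ms.

205 ms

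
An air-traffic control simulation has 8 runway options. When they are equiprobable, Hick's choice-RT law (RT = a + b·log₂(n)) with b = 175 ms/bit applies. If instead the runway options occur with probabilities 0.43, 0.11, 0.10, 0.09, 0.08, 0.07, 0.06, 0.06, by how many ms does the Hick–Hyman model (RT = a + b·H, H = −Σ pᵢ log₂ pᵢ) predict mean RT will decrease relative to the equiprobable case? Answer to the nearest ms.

76 ms

Equiprobable entropy H₀ = log₂ 8 = 3.0000 bits.
Skewed entropy H = −Σ pᵢ log₂ pᵢ = 2.5658 bits.
ΔRT = b·(H₀ − H) = 175 × 0.4342 = 75.98 ms.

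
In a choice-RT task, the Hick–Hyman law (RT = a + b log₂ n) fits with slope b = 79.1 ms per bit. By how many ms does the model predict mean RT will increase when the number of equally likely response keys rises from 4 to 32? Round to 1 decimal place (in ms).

The intercept a cancels: ΔRT = b·(log₂ n₂ − log₂ n₁) = b·log₂(n₂/n₁).
log₂(32) − log₂(4) = log₂(32/4) = log₂(8) = 3.
ΔRT = 79.1 × 3.0000 = 237.300 ms.

237.3 ms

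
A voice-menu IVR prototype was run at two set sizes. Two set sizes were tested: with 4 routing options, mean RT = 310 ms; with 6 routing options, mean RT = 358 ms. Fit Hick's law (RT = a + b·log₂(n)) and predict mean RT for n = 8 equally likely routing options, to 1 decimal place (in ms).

Solve the two-equation system in a and b:
  b = (358 − 310) / (log₂ 6 − log₂ 4) = 48 / (2.5850 − 2) = 82.057 ms/bit
  a = 310 − 82.057 × 2 = 145.887 ms
Then RT(8) = 145.887 + 82.057 × log₂ 8 = 145.887 + 82.057 × 3 ≈ 392.057 ms.

392.1 ms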